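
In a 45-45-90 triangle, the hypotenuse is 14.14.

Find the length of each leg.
In a 45-45-90 triangle, hypotenuse = leg·√2  →  leg = hypotenuse/√2
leg = 14.14/√2 = 9.998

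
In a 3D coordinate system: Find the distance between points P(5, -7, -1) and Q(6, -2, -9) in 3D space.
d = √[(1)² + (5)² + (-8)²] = √90 = 9.487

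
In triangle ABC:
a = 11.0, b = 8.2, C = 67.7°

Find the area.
Using A = ½ab·sin(C):
A = ½·11.0·8.2·sin(67.7°) = ½·90.2·0.925210 = 41.73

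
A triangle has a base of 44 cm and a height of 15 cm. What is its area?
Area = (1/2) * base * height
Area = (1/2) * 44 * 15
Area = 330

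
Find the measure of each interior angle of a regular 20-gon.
Interior angle of a regular n-gon = (n-2)*180/n
Interior angle = (20-2)*180/20
Interior angle = 18*180/20
Interior angle = 3240/20
Interior angle = 162 degrees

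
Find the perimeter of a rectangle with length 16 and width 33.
Perimeter = 2 * (length + width)
Perimeter = 2 * (16 + 33)
Perimeter = 2 * 49
Perimeter = 98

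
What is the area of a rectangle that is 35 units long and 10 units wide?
Area = length * width
Area = 35 * 10
Area = 350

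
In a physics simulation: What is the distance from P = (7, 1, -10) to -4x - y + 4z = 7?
d = |(-4)(7) + (-1)(1) + 4(-10) - (7)| / √((-4)² + (-1)² + 4²) = 76/√33 = 13.23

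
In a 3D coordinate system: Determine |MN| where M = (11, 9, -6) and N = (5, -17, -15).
d = √[(-6)² + (-26)² + (-9)²] = √793 = 28.16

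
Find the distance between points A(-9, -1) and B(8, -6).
Using the distance formula: d = sqrt((x₂-x₁)² + (y₂-y₁)²)
dx = 8 - (-9) = 17
dy = (-6) - (-1) = -5
d = sqrt(17² + (-5)²) = sqrt(289 + 25) = sqrt(314) = 17.72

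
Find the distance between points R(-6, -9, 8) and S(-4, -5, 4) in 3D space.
d = √[(2)² + (4)² + (-4)²] = √36 = 6.0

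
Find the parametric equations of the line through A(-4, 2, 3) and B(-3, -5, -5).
Direction vector d = B - A = (1, -7, -8)
x = -4 + t, y = 2 - 7t, z = 3 - 8t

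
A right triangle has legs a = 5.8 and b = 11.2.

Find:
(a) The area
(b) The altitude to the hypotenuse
(a) Area = ½ab = ½·5.8·11.2 = 32.48
(b) Hypotenuse c = √(5.8² + 11.2²) = √159.08 = 12.6127
    Area = ½·c·h_c  →  h_c = 2·Area/c = 2·32.48/12.6127 = 5.15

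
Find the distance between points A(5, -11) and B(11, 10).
Using the distance formula: d = sqrt((x₂-x₁)² + (y₂-y₁)²)
dx = 11 - 5 = 6
dy = 10 - (-11) = 21
d = sqrt(6² + 21²) = sqrt(36 + 441) = sqrt(477) = 21.84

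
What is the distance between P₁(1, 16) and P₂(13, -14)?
Using the distance formula: d = sqrt((x₂-x₁)² + (y₂-y₁)²)
dx = 13 - 1 = 12
dy = (-14) - 16 = -30
d = sqrt(12² + (-30)²) = sqrt(144 + 900) = sqrt(1044) = 32.31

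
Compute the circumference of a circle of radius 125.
Circumference = 2 * pi * r
Circumference = 2 * pi * 125
Circumference = 785.40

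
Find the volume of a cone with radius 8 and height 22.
Volume = (1/3) * pi * r² * h
Volume = (1/3) * pi * 8² * 22
Volume = (1/3) * pi * 64 * 22
Volume = (1/3) * pi * 1408
Volume = 1474.45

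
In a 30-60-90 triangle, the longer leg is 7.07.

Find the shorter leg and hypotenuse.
In a 30-60-90 triangle, sides are in ratio 1 : √3 : 2.
Long leg = short leg·√3  →  short leg = 7.07/√3 = 4.082
Hypotenuse = 2·(short leg) = 2·7.07/√3 = 8.164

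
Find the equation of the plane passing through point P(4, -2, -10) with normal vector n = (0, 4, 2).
d = n·P = (0)(4) + (4)(-2) + (2)(-10) = -28
Plane: 4y + 2z = -28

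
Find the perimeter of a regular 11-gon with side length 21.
Perimeter = number of sides * side length
Perimeter = 11 * 21
Perimeter = 231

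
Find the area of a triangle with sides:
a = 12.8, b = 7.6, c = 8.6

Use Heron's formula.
s = (a+b+c)/2 = (12.8+7.6+8.6)/2 = 14.5
A = √(s(s-a)(s-b)(s-c)) = √(14.5·1.7·6.9·5.9)
A = √1003.5 = 31.68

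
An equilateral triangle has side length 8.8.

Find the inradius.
For an equilateral triangle, r = s/(2√3) where s is the side.
r = 8.8/(2√3) = 8.8/3.464102 = 2.54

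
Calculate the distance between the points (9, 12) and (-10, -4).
Using the distance formula: d = sqrt((x₂-x₁)² + (y₂-y₁)²)
dx = (-10) - 9 = -19
dy = (-4) - 12 = -16
d = sqrt((-19)² + (-16)²) = sqrt(361 + 256) = sqrt(617) = 24.84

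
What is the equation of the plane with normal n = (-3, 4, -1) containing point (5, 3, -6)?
d = n·P = (-3)(5) + (4)(3) + (-1)(-6) = 3
Plane: -3x + 4y - z = 3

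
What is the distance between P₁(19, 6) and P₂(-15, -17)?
Using the distance formula: d = sqrt((x₂-x₁)² + (y₂-y₁)²)
dx = (-15) - 19 = -34
dy = (-17) - 6 = -23
d = sqrt((-34)² + (-23)²) = sqrt(1156 + 529) = sqrt(1685) = 41.05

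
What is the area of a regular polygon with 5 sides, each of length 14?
For a regular 5-gon with side length s = 14:
Apothem a = s / (2*tan(pi/5)) = 14 / (2*tan(pi/5)) ≈ 9.6347
Perimeter P = 5 * 14 = 70
Area = (1/2) * P * a = (1/2) * 70 * 9.6347 = 337.21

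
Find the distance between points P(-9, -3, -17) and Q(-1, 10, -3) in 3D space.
d = √[(8)² + (13)² + (14)²] = √429 = 20.71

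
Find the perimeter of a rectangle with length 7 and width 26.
Perimeter = 2 * (length + width)
Perimeter = 2 * (7 + 26)
Perimeter = 2 * 33
Perimeter = 66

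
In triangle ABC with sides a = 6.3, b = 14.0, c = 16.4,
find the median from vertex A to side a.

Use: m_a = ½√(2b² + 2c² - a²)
m_a = ½√(2·14.0² + 2·16.4² - 6.3²)
m_a = ½√(392 + 537.92 - 39.69) = ½√890.23 = 14.92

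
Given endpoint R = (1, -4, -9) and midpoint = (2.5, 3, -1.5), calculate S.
S = (2×2.5 - 1, 2×3 - (-4), 2×(-1.5) - (-9)) = (4, 10, 6)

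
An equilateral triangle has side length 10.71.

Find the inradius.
For an equilateral triangle, r = s/(2√3) where s is the side.
r = 10.71/(2√3) = 10.71/3.464102 = 3.092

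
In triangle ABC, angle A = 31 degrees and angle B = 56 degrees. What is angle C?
Sum of angles in a triangle = 180 degrees
Third angle = 180 - 31 - 56
Third angle = 93 degrees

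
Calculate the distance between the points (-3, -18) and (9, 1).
Using the distance formula: d = sqrt((x₂-x₁)² + (y₂-y₁)²)
dx = 9 - (-3) = 12
dy = 1 - (-18) = 19
d = sqrt(12² + 19²) = sqrt(144 + 361) = sqrt(505) = 22.47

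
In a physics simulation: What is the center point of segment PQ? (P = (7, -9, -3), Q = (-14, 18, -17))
Midpoint = ((7-14)/2, (-9+18)/2, (-3-17)/2) = (-3.5, 4.5, -10)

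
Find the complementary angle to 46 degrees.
Complementary angles sum to 90 degrees.
Other angle = 90 - 46
Other angle = 44 degrees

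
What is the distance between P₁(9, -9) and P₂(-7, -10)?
Using the distance formula: d = sqrt((x₂-x₁)² + (y₂-y₁)²)
dx = (-7) - 9 = -16
dy = (-10) - (-9) = -1
d = sqrt((-16)² + (-1)²) = sqrt(256 + 1) = sqrt(257) = 16.03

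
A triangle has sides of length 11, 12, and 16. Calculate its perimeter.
Perimeter = sum of all sides
Perimeter = 11 + 12 + 16
Perimeter = 39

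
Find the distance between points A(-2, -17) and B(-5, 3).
Using the distance formula: d = sqrt((x₂-x₁)² + (y₂-y₁)²)
dx = (-5) - (-2) = -3
dy = 3 - (-17) = 20
d = sqrt((-3)² + 20²) = sqrt(9 + 400) = sqrt(409) = 20.22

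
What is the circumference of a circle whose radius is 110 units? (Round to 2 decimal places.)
Circumference = 2 * pi * r
Circumference = 2 * pi * 110
Circumference = 691.15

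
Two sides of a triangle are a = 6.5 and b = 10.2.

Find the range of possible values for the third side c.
By the triangle inequality: |a - b| < c < a + b
|6.5 - 10.2| < c < 6.5 + 10.2
3.7 < c < 16.7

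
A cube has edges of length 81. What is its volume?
Volume = s³
Volume = 81³
Volume = 531441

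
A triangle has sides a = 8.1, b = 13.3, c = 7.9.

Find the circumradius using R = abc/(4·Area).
s = (a+b+c)/2 = 14.65
Area = √(s(s-a)(s-b)(s-c)) = √(14.65·6.55·1.35·6.75) = 29.5705
R = abc/(4·Area) = (8.1·13.3·7.9)/(4·29.5705) = 851.067/118.282 = 7.195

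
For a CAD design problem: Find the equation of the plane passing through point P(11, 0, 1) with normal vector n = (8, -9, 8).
d = n·P = (8)(11) + (-9)(0) + (8)(1) = 96
Plane: 8x - 9y + 8z = 96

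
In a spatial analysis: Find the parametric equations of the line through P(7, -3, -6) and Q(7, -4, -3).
Direction vector d = Q - P = (0, -1, 3)
x = 7, y = -3 - t, z = -6 + 3t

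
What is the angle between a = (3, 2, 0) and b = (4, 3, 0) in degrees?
a·b = 18, |a|² = 13, |b|² = 25
cos θ = 18/√325 ≈ 0.9985
θ ≈ 3.18°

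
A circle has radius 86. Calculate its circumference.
Circumference = 2 * pi * r
Circumference = 2 * pi * 86
Circumference = 540.35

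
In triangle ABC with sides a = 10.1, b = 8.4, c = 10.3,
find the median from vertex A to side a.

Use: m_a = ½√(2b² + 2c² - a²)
m_a = ½√(2·8.4² + 2·10.3² - 10.1²)
m_a = ½√(141.12 + 212.18 - 102.01) = ½√251.29 = 7.926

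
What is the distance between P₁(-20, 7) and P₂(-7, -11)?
Using the distance formula: d = sqrt((x₂-x₁)² + (y₂-y₁)²)
dx = (-7) - (-20) = 13
dy = (-11) - 7 = -18
d = sqrt(13² + (-18)²) = sqrt(169 + 324) = sqrt(493) = 22.20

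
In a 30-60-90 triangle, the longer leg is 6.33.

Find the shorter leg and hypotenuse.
In a 30-60-90 triangle, sides are in ratio 1 : √3 : 2.
Long leg = short leg·√3  →  short leg = 6.33/√3 = 3.655
Hypotenuse = 2·(short leg) = 2·6.33/√3 = 7.309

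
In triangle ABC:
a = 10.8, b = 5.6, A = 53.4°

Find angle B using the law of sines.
sin(B)/b = sin(A)/a
sin(B) = b·sin(A)/a = 5.6·sin(53.4°)/10.8 = 0.416276
B = arcsin(0.416276) = 24.6°  (b ≤ a, so B ≤ A and the acute solution is unique)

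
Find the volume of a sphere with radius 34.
Volume = (4/3) * pi * r³
Volume = (4/3) * pi * 34³
Volume = (4/3) * pi * 39304
Volume = 164636.21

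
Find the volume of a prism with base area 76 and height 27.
Volume = base area * height
Volume = 76 * 27
Volume = 2052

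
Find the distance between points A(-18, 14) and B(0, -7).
Using the distance formula: d = sqrt((x₂-x₁)² + (y₂-y₁)²)
dx = 0 - (-18) = 18
dy = (-7) - 14 = -21
d = sqrt(18² + (-21)²) = sqrt(324 + 441) = sqrt(765) = 27.66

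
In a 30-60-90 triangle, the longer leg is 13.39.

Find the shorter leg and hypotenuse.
In a 30-60-90 triangle, sides are in ratio 1 : √3 : 2.
Long leg = short leg·√3  →  short leg = 13.39/√3 = 7.731
Hypotenuse = 2·(short leg) = 2·13.39/√3 = 15.46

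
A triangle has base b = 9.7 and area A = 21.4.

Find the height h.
A = ½bh  →  h = 2A/b
h = 2·21.4/9.7 = 4.412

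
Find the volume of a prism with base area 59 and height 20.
Volume = base area * height
Volume = 59 * 20
Volume = 1180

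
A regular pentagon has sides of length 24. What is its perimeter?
Perimeter = number of sides * side length
Perimeter = 5 * 24
Perimeter = 120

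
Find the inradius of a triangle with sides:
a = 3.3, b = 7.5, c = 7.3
s = (a+b+c)/2 = (3.3+7.5+7.3)/2 = 9.05
Area = √(s(s-a)(s-b)(s-c)) = √(9.05·5.75·1.55·1.75) = 11.8807
r = Area/s = 11.8807/9.05 = 1.313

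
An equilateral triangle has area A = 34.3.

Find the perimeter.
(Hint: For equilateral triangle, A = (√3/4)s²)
A = (√3/4)s²  →  s² = 4A/√3 = 4·34.3/√3 = 79.2125
s = 8.90014
Perimeter = 3s = 26.7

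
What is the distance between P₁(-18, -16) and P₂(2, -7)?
Using the distance formula: d = sqrt((x₂-x₁)² + (y₂-y₁)²)
dx = 2 - (-18) = 20
dy = (-7) - (-16) = 9
d = sqrt(20² + 9²) = sqrt(400 + 81) = sqrt(481) = 21.93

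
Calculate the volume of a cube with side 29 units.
Volume = s³
Volume = 29³
Volume = 24389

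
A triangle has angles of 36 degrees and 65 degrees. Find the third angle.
Sum of angles in a triangle = 180 degrees
Third angle = 180 - 36 - 65
Third angle = 79 degrees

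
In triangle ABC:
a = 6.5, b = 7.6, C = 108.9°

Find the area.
Using A = ½ab·sin(C):
A = ½·6.5·7.6·sin(108.9°) = ½·49.4·0.946085 = 23.37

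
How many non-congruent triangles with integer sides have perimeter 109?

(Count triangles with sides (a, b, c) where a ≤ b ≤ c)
With a ≤ b ≤ c and a + b + c = 109, the triangle inequality a + b > c gives c < 109/2, so c ≤ 54.
Iterate a from 1 to ⌊p/3⌋ = 36; for each a, b ranges from a to ⌊(p−a)/2⌋ with c = p − a − b, keeping only c ≥ b.
Triples: (1, 54, 54), (2, 53, 54), (3, 52, 54), …
Count = 261 triangles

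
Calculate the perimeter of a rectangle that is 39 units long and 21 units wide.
Perimeter = 2 * (length + width)
Perimeter = 2 * (39 + 21)
Perimeter = 2 * 60
Perimeter = 120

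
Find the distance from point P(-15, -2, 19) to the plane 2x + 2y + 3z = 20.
d = |2(-15) + 2(-2) + 3(19) - (20)| / √(2² + 2² + 3²) = 3/√17 = 0.7276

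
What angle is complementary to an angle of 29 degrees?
Complementary angles sum to 90 degrees.
Other angle = 90 - 29
Other angle = 61 degrees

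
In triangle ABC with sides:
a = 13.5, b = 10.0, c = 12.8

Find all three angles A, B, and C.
By the law of cosines:
cos(A) = (b² + c² - a²)/(2bc) = 0.318711  →  A = 71.42°
cos(B) = (a² + c² - b²)/(2ac) = 0.712066  →  B = 44.6°
cos(C) = (a² + b² - c²)/(2ab) = 0.438556  →  C = 63.99°
Check: A + B + C = 180.0° ✓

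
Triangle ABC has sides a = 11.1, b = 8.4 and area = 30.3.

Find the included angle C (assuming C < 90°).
Area = ½ab·sin(C)  →  sin(C) = 2·Area/(ab)
sin(C) = 2·30.3/(11.1·8.4) = 0.649936
C = arcsin(0.649936) = 40.54°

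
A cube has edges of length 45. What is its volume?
Volume = s³
Volume = 45³
Volume = 91125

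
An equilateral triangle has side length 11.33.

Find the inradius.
For an equilateral triangle, r = s/(2√3) where s is the side.
r = 11.33/(2√3) = 11.33/3.464102 = 3.271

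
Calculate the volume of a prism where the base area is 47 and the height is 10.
Volume = base area * height
Volume = 47 * 10
Volume = 470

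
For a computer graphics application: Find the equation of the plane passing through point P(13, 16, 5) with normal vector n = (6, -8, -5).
d = n·P = (6)(13) + (-8)(16) + (-5)(5) = -75
Plane: 6x - 8y - 5z = -75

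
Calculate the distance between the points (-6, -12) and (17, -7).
Using the distance formula: d = sqrt((x₂-x₁)² + (y₂-y₁)²)
dx = 17 - (-6) = 23
dy = (-7) - (-12) = 5
d = sqrt(23² + 5²) = sqrt(529 + 25) = sqrt(554) = 23.54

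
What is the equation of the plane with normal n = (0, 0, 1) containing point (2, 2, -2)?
d = n·P = (0)(2) + (0)(2) + (1)(-2) = -2
Plane: z = -2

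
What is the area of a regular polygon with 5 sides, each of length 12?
For a regular 5-gon with side length s = 12:
Apothem a = s / (2*tan(pi/5)) = 12 / (2*tan(pi/5)) ≈ 8.2583
Perimeter P = 5 * 12 = 60
Area = (1/2) * P * a = (1/2) * 60 * 8.2583 = 247.75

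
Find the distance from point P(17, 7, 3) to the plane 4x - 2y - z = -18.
d = |4(17) + (-2)(7) + (-1)(3) - (-18)| / √(4² + (-2)² + (-1)²) = 69/√21 = 15.06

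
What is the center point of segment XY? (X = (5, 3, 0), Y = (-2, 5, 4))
Midpoint = ((5-2)/2, (3+5)/2, (0+4)/2) = (1.5, 4, 2)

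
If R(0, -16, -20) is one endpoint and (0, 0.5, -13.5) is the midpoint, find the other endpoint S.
S = (2×0 - 0, 2×0.5 - (-16), 2×(-13.5) - (-20)) = (0, 17, -7)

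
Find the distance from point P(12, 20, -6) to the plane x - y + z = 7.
d = |1(12) + (-1)(20) + 1(-6) - (7)| / √(1² + (-1)² + 1²) = 21/√3 = 12.12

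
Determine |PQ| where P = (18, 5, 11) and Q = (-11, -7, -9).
d = √[(-29)² + (-12)² + (-20)²] = √1385 = 37.22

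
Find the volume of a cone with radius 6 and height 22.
Volume = (1/3) * pi * r² * h
Volume = (1/3) * pi * 6² * 22
Volume = (1/3) * pi * 36 * 22
Volume = (1/3) * pi * 792
Volume = 829.38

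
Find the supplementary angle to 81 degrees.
Supplementary angles sum to 180 degrees.
Other angle = 180 - 81
Other angle = 99 degrees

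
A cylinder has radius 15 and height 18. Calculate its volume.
Volume = pi * r² * h
Volume = pi * 15² * 18
Volume = pi * 225 * 18
Volume = pi * 4050
Volume = 12723.45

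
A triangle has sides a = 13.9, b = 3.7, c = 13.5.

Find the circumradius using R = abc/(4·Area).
s = (a+b+c)/2 = 15.55
Area = √(s(s-a)(s-b)(s-c)) = √(15.55·1.65·11.85·2.05) = 24.9657
R = abc/(4·Area) = (13.9·3.7·13.5)/(4·24.9657) = 694.305/99.8628 = 6.953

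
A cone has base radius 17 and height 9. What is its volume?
Volume = (1/3) * pi * r² * h
Volume = (1/3) * pi * 17² * 9
Volume = (1/3) * pi * 289 * 9
Volume = (1/3) * pi * 2601
Volume = 2723.76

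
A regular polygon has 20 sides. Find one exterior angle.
Exterior angle of a regular n-gon = 360/n
Exterior angle = 360/20
Exterior angle = 18 degrees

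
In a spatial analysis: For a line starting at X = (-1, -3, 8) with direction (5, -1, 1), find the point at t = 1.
P(1) = (-1 + 5(1), -3 + (-1)(1), 8 + 1(1)) = (4, -4, 9)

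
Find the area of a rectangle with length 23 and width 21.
Area = length * width
Area = 23 * 21
Area = 483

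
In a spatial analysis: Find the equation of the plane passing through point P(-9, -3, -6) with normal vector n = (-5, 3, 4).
d = n·P = (-5)(-9) + (3)(-3) + (4)(-6) = 12
Plane: -5x + 3y + 4z = 12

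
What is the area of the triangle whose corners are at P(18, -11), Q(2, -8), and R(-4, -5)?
Using the coordinate formula: Area = (1/2)|x₁(y₂-y₃) + x₂(y₃-y₁) + x₃(y₁-y₂)|
Area = (1/2)|18((-8)-(-5)) + 2((-5)-(-11)) + (-4)((-11)-(-8))|
Area = (1/2)|18*(-3) + 2*6 + (-4)*(-3)|
Area = (1/2)|(-54) + 12 + 12|
Area = (1/2)*30 = 15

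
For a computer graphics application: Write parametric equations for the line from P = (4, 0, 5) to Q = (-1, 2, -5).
Direction vector d = Q - P = (-5, 2, -10)
x = 4 - 5t, y = 0 + 2t, z = 5 - 10t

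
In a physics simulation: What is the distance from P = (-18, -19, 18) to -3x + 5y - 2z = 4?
d = |(-3)(-18) + 5(-19) + (-2)(18) - (4)| / √((-3)² + 5² + (-2)²) = 81/√38 = 13.14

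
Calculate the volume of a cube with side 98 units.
Volume = s³
Volume = 98³
Volume = 941192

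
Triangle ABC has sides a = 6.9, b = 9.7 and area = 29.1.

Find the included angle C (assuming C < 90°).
Area = ½ab·sin(C)  →  sin(C) = 2·Area/(ab)
sin(C) = 2·29.1/(6.9·9.7) = 0.869565
C = arcsin(0.869565) = 60.41°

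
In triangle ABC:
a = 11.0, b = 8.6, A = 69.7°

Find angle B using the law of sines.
sin(B)/b = sin(A)/a
sin(B) = b·sin(A)/a = 8.6·sin(69.7°)/11.0 = 0.733259
B = arcsin(0.733259) = 47.16°  (b ≤ a, so B ≤ A and the acute solution is unique)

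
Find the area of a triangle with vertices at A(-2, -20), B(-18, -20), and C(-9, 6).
Using the coordinate formula: Area = (1/2)|x₁(y₂-y₃) + x₂(y₃-y₁) + x₃(y₁-y₂)|
Area = (1/2)|(-2)((-20)-6) + (-18)(6-(-20)) + (-9)((-20)-(-20))|
Area = (1/2)|(-2)*(-26) + (-18)*26 + (-9)*0|
Area = (1/2)|52 + (-468) + 0|
Area = (1/2)*416 = 208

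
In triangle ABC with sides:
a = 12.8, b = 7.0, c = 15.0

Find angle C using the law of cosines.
cos(C) = (a² + b² - c²)/(2ab)
cos(C) = (12.8² + 7.0² - 15.0²)/(2·12.8·7.0) = -12.16/179.2 = -0.067857
C = arccos(-0.067857) = 93.89°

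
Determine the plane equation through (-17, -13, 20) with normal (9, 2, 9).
d = n·P = (9)(-17) + (2)(-13) + (9)(20) = 1
Plane: 9x + 2y + 9z = 1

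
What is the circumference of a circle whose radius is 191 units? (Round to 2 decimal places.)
Circumference = 2 * pi * r
Circumference = 2 * pi * 191
Circumference = 1200.09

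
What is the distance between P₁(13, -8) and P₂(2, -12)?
Using the distance formula: d = sqrt((x₂-x₁)² + (y₂-y₁)²)
dx = 2 - 13 = -11
dy = (-12) - (-8) = -4
d = sqrt((-11)² + (-4)²) = sqrt(121 + 16) = sqrt(137) = 11.70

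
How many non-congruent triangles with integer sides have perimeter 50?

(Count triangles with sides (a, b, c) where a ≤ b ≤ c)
With a ≤ b ≤ c and a + b + c = 50, the triangle inequality a + b > c gives c < 50/2, so c ≤ 24.
Iterate a from 1 to ⌊p/3⌋ = 16; for each a, b ranges from a to ⌊(p−a)/2⌋ with c = p − a − b, keeping only c ≥ b.
Triples: (2, 24, 24), (3, 23, 24), (4, 22, 24), …
Count = 52 triangles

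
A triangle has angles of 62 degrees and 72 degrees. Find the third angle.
Sum of angles in a triangle = 180 degrees
Third angle = 180 - 62 - 72
Third angle = 46 degrees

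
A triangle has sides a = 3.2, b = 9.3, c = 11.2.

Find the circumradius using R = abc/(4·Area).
s = (a+b+c)/2 = 11.85
Area = √(s(s-a)(s-b)(s-c)) = √(11.85·8.65·2.55·0.65) = 13.0345
R = abc/(4·Area) = (3.2·9.3·11.2)/(4·13.0345) = 333.312/52.138 = 6.393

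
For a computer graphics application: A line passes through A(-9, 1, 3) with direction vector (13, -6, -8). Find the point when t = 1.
P(1) = (-9 + 13(1), 1 + (-6)(1), 3 + (-8)(1)) = (4, -5, -5)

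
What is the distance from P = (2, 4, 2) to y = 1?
d = |0(2) + 1(4) + 0(2) - (1)| / √(0² + 1² + 0²) = 3/√1 = 3.0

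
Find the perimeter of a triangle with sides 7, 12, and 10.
Perimeter = sum of all sides
Perimeter = 7 + 12 + 10
Perimeter = 29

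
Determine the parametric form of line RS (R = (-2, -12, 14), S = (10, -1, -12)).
Direction vector d = S - R = (12, 11, -26)
x = -2 + 12t, y = -12 + 11t, z = 14 - 26t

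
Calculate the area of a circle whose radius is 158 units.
Area = pi * r²
Area = pi * 158²
Area = pi * 24964
Area = 78426.72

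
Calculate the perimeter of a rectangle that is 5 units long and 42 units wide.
Perimeter = 2 * (length + width)
Perimeter = 2 * (5 + 42)
Perimeter = 2 * 47
Perimeter = 94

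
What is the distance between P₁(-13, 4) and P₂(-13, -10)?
Using the distance formula: d = sqrt((x₂-x₁)² + (y₂-y₁)²)
dx = (-13) - (-13) = 0
dy = (-10) - 4 = -14
d = sqrt(0² + (-14)²) = sqrt(0 + 196) = sqrt(196) = 14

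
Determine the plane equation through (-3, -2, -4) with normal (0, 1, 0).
d = n·P = (0)(-3) + (1)(-2) + (0)(-4) = -2
Plane: y = -2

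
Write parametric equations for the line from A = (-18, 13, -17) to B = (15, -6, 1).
Direction vector d = B - A = (33, -19, 18)
x = -18 + 33t, y = 13 - 19t, z = -17 + 18t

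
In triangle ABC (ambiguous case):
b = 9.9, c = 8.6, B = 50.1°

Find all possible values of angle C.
sin(C)/c = sin(B)/b  →  sin(C) = c·sin(B)/b = 8.6·sin(50.1°)/9.9 = 0.666426
C₁ = arcsin(0.666426) = 41.79°,  C₂ = 180° - C₁ = 138.21°
Check C₂: A = 180° - 50.1° - 138.21° = -8.31° ≤ 0, rejected
C = 41.79° (one solution)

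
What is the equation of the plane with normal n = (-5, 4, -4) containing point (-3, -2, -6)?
d = n·P = (-5)(-3) + (4)(-2) + (-4)(-6) = 31
Plane: -5x + 4y - 4z = 31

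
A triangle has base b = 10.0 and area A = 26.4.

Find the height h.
A = ½bh  →  h = 2A/b
h = 2·26.4/10.0 = 5.28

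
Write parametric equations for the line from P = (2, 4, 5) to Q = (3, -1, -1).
Direction vector d = Q - P = (1, -5, -6)
x = 2 + t, y = 4 - 5t, z = 5 - 6t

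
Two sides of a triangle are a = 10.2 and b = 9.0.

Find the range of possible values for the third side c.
By the triangle inequality: |a - b| < c < a + b
|10.2 - 9.0| < c < 10.2 + 9.0
1.2 < c < 19.2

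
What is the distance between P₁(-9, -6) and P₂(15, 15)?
Using the distance formula: d = sqrt((x₂-x₁)² + (y₂-y₁)²)
dx = 15 - (-9) = 24
dy = 15 - (-6) = 21
d = sqrt(24² + 21²) = sqrt(576 + 441) = sqrt(1017) = 31.89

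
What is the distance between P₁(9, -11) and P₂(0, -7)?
Using the distance formula: d = sqrt((x₂-x₁)² + (y₂-y₁)²)
dx = 0 - 9 = -9
dy = (-7) - (-11) = 4
d = sqrt((-9)² + 4²) = sqrt(81 + 16) = sqrt(97) = 9.85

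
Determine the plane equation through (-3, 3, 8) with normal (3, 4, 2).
d = n·P = (3)(-3) + (4)(3) + (2)(8) = 19
Plane: 3x + 4y + 2z = 19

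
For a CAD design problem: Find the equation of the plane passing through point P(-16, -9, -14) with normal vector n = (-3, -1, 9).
d = n·P = (-3)(-16) + (-1)(-9) + (9)(-14) = -69
Plane: -3x - y + 9z = -69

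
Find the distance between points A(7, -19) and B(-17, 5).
Using the distance formula: d = sqrt((x₂-x₁)² + (y₂-y₁)²)
dx = (-17) - 7 = -24
dy = 5 - (-19) = 24
d = sqrt((-24)² + 24²) = sqrt(576 + 576) = sqrt(1152) = 33.94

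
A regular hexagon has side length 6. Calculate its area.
For a regular 6-gon with side length s = 6:
Apothem a = s / (2*tan(pi/6)) = 6 / (2*tan(pi/6)) ≈ 5.1962
Perimeter P = 6 * 6 = 36
Area = (1/2) * P * a = (1/2) * 36 * 5.1962 = 93.53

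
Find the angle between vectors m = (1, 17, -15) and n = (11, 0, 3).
m·n = -34, |m|² = 515, |n|² = 130
cos θ = -34/√66950 ≈ -0.1314
θ ≈ 97.55°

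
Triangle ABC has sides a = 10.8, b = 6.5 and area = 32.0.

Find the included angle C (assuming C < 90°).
Area = ½ab·sin(C)  →  sin(C) = 2·Area/(ab)
sin(C) = 2·32.0/(10.8·6.5) = 0.911681
C = arcsin(0.911681) = 65.74°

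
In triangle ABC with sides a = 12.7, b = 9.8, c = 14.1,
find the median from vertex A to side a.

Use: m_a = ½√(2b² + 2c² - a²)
m_a = ½√(2·9.8² + 2·14.1² - 12.7²)
m_a = ½√(192.08 + 397.62 - 161.29) = ½√428.41 = 10.35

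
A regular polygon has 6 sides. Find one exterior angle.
Exterior angle of a regular n-gon = 360/n
Exterior angle = 360/6
Exterior angle = 60 degrees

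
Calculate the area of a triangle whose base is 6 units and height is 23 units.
Area = (1/2) * base * height
Area = (1/2) * 6 * 23
Area = 69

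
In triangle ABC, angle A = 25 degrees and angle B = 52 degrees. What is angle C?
Sum of angles in a triangle = 180 degrees
Third angle = 180 - 25 - 52
Third angle = 103 degrees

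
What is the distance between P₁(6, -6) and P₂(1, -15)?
Using the distance formula: d = sqrt((x₂-x₁)² + (y₂-y₁)²)
dx = 1 - 6 = -5
dy = (-15) - (-6) = -9
d = sqrt((-5)² + (-9)²) = sqrt(25 + 81) = sqrt(106) = 10.30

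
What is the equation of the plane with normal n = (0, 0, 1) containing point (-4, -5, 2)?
d = n·P = (0)(-4) + (0)(-5) + (1)(2) = 2
Plane: z = 2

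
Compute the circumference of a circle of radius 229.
Circumference = 2 * pi * r
Circumference = 2 * pi * 229
Circumference = 1438.85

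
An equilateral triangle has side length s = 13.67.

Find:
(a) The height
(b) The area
(a) Height h = s·√3/2 = 13.67·√3/2 = 11.84
(b) Area = (√3/4)·s² = (√3/4)·13.67² = (√3/4)·186.869 = 80.92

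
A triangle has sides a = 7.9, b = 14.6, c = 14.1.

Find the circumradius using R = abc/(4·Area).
s = (a+b+c)/2 = 18.3
Area = √(s(s-a)(s-b)(s-c)) = √(18.3·10.4·3.7·4.2) = 54.3836
R = abc/(4·Area) = (7.9·14.6·14.1)/(4·54.3836) = 1626.294/217.5344 = 7.476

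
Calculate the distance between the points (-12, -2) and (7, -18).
Using the distance formula: d = sqrt((x₂-x₁)² + (y₂-y₁)²)
dx = 7 - (-12) = 19
dy = (-18) - (-2) = -16
d = sqrt(19² + (-16)²) = sqrt(361 + 256) = sqrt(617) = 24.84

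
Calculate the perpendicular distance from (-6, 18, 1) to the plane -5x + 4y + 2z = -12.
d = |(-5)(-6) + 4(18) + 2(1) - (-12)| / √((-5)² + 4² + 2²) = 116/√45 = 17.29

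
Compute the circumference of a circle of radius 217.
Circumference = 2 * pi * r
Circumference = 2 * pi * 217
Circumference = 1363.45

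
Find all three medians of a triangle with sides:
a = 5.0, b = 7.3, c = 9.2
Using m_x = ½√(2y² + 2z² - x²):
m_a = ½√(2·7.3² + 2·9.2² - 5.0²) = ½√250.86 = 7.919
m_b = ½√(2·5.0² + 2·9.2² - 7.3²) = ½√165.99 = 6.442
m_c = ½√(2·5.0² + 2·7.3² - 9.2²) = ½√71.94 = 4.241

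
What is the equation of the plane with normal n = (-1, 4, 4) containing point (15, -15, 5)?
d = n·P = (-1)(15) + (4)(-15) + (4)(5) = -55
Plane: -x + 4y + 4z = -55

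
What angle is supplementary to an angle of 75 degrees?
Supplementary angles sum to 180 degrees.
Other angle = 180 - 75
Other angle = 105 degrees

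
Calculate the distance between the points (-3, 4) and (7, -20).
Using the distance formula: d = sqrt((x₂-x₁)² + (y₂-y₁)²)
dx = 7 - (-3) = 10
dy = (-20) - 4 = -24
d = sqrt(10² + (-24)²) = sqrt(100 + 576) = sqrt(676) = 26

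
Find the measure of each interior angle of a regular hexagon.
Interior angle of a regular n-gon = (n-2)*180/n
Interior angle = (6-2)*180/6
Interior angle = 4*180/6
Interior angle = 720/6
Interior angle = 120 degrees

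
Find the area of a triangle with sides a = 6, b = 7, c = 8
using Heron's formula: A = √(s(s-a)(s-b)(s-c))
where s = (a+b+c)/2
s = (6+7+8)/2 = 10.5
A = √(10.5·4.5·3.5·2.5) = √413.4375 = 20.33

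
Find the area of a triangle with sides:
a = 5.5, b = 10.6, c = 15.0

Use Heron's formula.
s = (a+b+c)/2 = (5.5+10.6+15.0)/2 = 15.55
A = √(s(s-a)(s-b)(s-c)) = √(15.55·10.05·4.95·0.55)
A = √425.465 = 20.63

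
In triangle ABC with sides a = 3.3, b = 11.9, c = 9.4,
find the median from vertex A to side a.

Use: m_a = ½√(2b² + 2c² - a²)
m_a = ½√(2·11.9² + 2·9.4² - 3.3²)
m_a = ½√(283.22 + 176.72 - 10.89) = ½√449.05 = 10.6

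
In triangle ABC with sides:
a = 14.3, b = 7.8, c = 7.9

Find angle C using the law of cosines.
cos(C) = (a² + b² - c²)/(2ab)
cos(C) = (14.3² + 7.8² - 7.9²)/(2·14.3·7.8) = 202.92/223.08 = 0.909629
C = arccos(0.909629) = 24.55°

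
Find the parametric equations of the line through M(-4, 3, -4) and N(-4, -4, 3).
Direction vector d = N - M = (0, -7, 7)
x = -4, y = 3 - 7t, z = -4 + 7t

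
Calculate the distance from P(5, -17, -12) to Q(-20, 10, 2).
d = √[(-25)² + (27)² + (14)²] = √1550 = 39.37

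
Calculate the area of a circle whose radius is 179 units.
Area = pi * r²
Area = pi * 179²
Area = pi * 32041
Area = 100659.77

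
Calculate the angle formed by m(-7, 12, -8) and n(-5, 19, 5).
m·n = 223, |m|² = 257, |n|² = 411
cos θ = 223/√105627 ≈ 0.6861
θ ≈ 46.67°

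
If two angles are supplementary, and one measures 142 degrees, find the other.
Supplementary angles sum to 180 degrees.
Other angle = 180 - 142
Other angle = 38 degrees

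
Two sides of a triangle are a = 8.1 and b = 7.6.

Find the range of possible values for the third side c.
By the triangle inequality: |a - b| < c < a + b
|8.1 - 7.6| < c < 8.1 + 7.6
0.5 < c < 15.7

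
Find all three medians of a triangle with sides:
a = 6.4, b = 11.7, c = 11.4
Using m_x = ½√(2y² + 2z² - x²):
m_a = ½√(2·11.7² + 2·11.4² - 6.4²) = ½√492.74 = 11.1
m_b = ½√(2·6.4² + 2·11.4² - 11.7²) = ½√204.95 = 7.158
m_c = ½√(2·6.4² + 2·11.7² - 11.4²) = ½√225.74 = 7.512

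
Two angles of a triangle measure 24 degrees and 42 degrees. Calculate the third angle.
Sum of angles in a triangle = 180 degrees
Third angle = 180 - 24 - 42
Third angle = 114 degrees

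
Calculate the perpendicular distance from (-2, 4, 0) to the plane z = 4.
d = |0(-2) + 0(4) + 1(0) - (4)| / √(0² + 0² + 1²) = 4/√1 = 4.0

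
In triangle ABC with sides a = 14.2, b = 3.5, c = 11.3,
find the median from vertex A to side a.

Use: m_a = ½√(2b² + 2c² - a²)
m_a = ½√(2·3.5² + 2·11.3² - 14.2²)
m_a = ½√(24.5 + 255.38 - 201.64) = ½√78.24 = 4.423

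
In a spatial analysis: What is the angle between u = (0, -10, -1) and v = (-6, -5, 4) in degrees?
u·v = 46, |u|² = 101, |v|² = 77
cos θ = 46/√7777 ≈ 0.5216
θ ≈ 58.56°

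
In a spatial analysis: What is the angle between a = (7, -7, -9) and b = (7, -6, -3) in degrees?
a·b = 118, |a|² = 179, |b|² = 94
cos θ = 118/√16826 ≈ 0.9097
θ ≈ 24.54°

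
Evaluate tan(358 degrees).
tan(358 degrees) = -0.0349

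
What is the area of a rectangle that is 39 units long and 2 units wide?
Area = length * width
Area = 39 * 2
Area = 78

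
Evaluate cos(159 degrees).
cos(159 degrees) = -0.9336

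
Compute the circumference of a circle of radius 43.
Circumference = 2 * pi * r
Circumference = 2 * pi * 43
Circumference = 270.18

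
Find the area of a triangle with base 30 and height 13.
Area = (1/2) * base * height
Area = (1/2) * 30 * 13
Area = 195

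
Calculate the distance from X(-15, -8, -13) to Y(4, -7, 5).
d = √[(19)² + (1)² + (18)²] = √686 = 26.19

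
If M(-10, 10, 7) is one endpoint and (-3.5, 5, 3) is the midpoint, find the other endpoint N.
N = (2×(-3.5) - (-10), 2×5 - 10, 2×3 - 7) = (3, 0, -1)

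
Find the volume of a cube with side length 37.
Volume = s³
Volume = 37³
Volume = 50653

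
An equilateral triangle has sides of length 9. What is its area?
Area = (sqrt(3)/4) * s²
Area = (sqrt(3)/4) * 9²
Area = (sqrt(3)/4) * 81
Area = 35.07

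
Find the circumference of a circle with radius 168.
Circumference = 2 * pi * r
Circumference = 2 * pi * 168
Circumference = 1055.58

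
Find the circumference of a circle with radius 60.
Circumference = 2 * pi * r
Circumference = 2 * pi * 60
Circumference = 376.99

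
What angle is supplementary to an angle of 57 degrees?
Supplementary angles sum to 180 degrees.
Other angle = 180 - 57
Other angle = 123 degrees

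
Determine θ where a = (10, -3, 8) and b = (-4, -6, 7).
a·b = 34, |a|² = 173, |b|² = 101
cos θ = 34/√17473 ≈ 0.2572
θ ≈ 75.1°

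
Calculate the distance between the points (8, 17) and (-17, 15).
Using the distance formula: d = sqrt((x₂-x₁)² + (y₂-y₁)²)
dx = (-17) - 8 = -25
dy = 15 - 17 = -2
d = sqrt((-25)² + (-2)²) = sqrt(625 + 4) = sqrt(629) = 25.08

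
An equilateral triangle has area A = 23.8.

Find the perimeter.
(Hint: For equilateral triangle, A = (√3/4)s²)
A = (√3/4)s²  →  s² = 4A/√3 = 4·23.8/√3 = 54.9637
s = 7.41375
Perimeter = 3s = 22.24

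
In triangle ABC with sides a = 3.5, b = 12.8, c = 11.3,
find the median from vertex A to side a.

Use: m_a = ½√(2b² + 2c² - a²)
m_a = ½√(2·12.8² + 2·11.3² - 3.5²)
m_a = ½√(327.68 + 255.38 - 12.25) = ½√570.81 = 11.95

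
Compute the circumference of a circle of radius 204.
Circumference = 2 * pi * r
Circumference = 2 * pi * 204
Circumference = 1281.77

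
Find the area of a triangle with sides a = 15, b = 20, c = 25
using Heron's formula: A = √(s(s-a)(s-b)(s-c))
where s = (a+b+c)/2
s = (15+20+25)/2 = 30
A = √(30·15·10·5) = √22500 = 150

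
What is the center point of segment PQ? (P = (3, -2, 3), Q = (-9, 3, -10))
Midpoint = ((3-9)/2, (-2+3)/2, (3-10)/2) = (-3, 0.5, -3.5)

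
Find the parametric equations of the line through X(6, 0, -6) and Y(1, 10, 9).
Direction vector d = Y - X = (-5, 10, 15)
x = 6 - 5t, y = 0 + 10t, z = -6 + 15t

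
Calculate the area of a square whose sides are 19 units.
Area = s²
Area = 19²
Area = 361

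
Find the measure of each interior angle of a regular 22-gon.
Interior angle of a regular n-gon = (n-2)*180/n
Interior angle = (22-2)*180/22
Interior angle = 20*180/22
Interior angle = 3600/22
Interior angle = 163.64 degrees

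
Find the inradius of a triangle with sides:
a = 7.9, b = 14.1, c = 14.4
s = (a+b+c)/2 = (7.9+14.1+14.4)/2 = 18.2
Area = √(s(s-a)(s-b)(s-c)) = √(18.2·10.3·4.1·3.8) = 54.0428
r = Area/s = 54.0428/18.2 = 2.969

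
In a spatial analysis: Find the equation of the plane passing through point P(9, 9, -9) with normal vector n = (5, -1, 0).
d = n·P = (5)(9) + (-1)(9) + (0)(-9) = 36
Plane: 5x - y = 36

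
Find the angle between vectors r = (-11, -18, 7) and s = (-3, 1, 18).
r·s = 141, |r|² = 494, |s|² = 334
cos θ = 141/√164996 ≈ 0.3471
θ ≈ 69.69°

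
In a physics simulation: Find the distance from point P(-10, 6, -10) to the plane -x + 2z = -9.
d = |(-1)(-10) + 0(6) + 2(-10) - (-9)| / √((-1)² + 0² + 2²) = 1/√5 = 0.4472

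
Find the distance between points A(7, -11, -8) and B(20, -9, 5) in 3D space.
d = √[(13)² + (2)² + (13)²] = √342 = 18.49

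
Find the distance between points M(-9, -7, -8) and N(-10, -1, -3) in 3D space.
d = √[(-1)² + (6)² + (5)²] = √62 = 7.874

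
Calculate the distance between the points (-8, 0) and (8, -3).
Using the distance formula: d = sqrt((x₂-x₁)² + (y₂-y₁)²)
dx = 8 - (-8) = 16
dy = (-3) - 0 = -3
d = sqrt(16² + (-3)²) = sqrt(256 + 9) = sqrt(265) = 16.28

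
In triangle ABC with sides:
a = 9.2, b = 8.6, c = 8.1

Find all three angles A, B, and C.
By the law of cosines:
cos(A) = (b² + c² - a²)/(2bc) = 0.394272  →  A = 66.78°
cos(B) = (a² + c² - b²)/(2ac) = 0.511876  →  B = 59.21°
cos(C) = (a² + b² - c²)/(2ab) = 0.587652  →  C = 54.01°
Check: A + B + C = 180.0° ✓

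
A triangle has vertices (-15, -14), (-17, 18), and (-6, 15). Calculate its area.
Using the coordinate formula: Area = (1/2)|x₁(y₂-y₃) + x₂(y₃-y₁) + x₃(y₁-y₂)|
Area = (1/2)|(-15)(18-15) + (-17)(15-(-14)) + (-6)((-14)-18)|
Area = (1/2)|(-15)*3 + (-17)*29 + (-6)*(-32)|
Area = (1/2)|(-45) + (-493) + 192|
Area = (1/2)*346 = 173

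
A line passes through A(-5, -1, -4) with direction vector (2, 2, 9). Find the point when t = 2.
P(2) = (-5 + 2(2), -1 + 2(2), -4 + 9(2)) = (-1, 3, 14)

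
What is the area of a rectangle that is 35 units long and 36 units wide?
Area = length * width
Area = 35 * 36
Area = 1260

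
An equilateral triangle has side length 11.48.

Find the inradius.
For an equilateral triangle, r = s/(2√3) where s is the side.
r = 11.48/(2√3) = 11.48/3.464102 = 3.314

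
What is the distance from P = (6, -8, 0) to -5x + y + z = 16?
d = |(-5)(6) + 1(-8) + 1(0) - (16)| / √((-5)² + 1² + 1²) = 54/√27 = 10.39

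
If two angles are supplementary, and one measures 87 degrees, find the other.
Supplementary angles sum to 180 degrees.
Other angle = 180 - 87
Other angle = 93 degrees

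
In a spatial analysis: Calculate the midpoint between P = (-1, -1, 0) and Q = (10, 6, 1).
Midpoint = ((-1+10)/2, (-1+6)/2, (0+1)/2) = (4.5, 2.5, 0.5)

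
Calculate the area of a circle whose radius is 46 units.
Area = pi * r²
Area = pi * 46²
Area = pi * 2116
Area = 6647.61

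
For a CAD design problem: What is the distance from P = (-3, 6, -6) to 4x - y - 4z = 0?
d = |4(-3) + (-1)(6) + (-4)(-6) - (0)| / √(4² + (-1)² + (-4)²) = 6/√33 = 1.044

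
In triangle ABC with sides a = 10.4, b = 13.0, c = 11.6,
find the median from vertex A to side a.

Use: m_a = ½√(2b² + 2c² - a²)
m_a = ½√(2·13.0² + 2·11.6² - 10.4²)
m_a = ½√(338 + 269.12 - 108.16) = ½√498.96 = 11.17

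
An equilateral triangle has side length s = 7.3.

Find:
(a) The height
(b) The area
(a) Height h = s·√3/2 = 7.3·√3/2 = 6.322
(b) Area = (√3/4)·s² = (√3/4)·7.3² = (√3/4)·53.29 = 23.08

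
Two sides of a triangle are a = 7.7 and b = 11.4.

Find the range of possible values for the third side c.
By the triangle inequality: |a - b| < c < a + b
|7.7 - 11.4| < c < 7.7 + 11.4
3.7 < c < 19.1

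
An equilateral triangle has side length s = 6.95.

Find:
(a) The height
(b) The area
(a) Height h = s·√3/2 = 6.95·√3/2 = 6.019
(b) Area = (√3/4)·s² = (√3/4)·6.95² = (√3/4)·48.3025 = 20.92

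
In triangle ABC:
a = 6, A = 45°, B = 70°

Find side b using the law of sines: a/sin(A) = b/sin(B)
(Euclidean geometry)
b = a·sin(B)/sin(A) = 6·sin(70°)/sin(45°)
b = 6·0.939693/0.707107 = 7.974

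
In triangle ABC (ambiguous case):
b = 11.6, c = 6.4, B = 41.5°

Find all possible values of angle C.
sin(C)/c = sin(B)/b  →  sin(C) = c·sin(B)/b = 6.4·sin(41.5°)/11.6 = 0.365583
C₁ = arcsin(0.365583) = 21.44°,  C₂ = 180° - C₁ = 158.56°
Check C₂: A = 180° - 41.5° - 158.56° = -20.06° ≤ 0, rejected
C = 21.44° (one solution)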